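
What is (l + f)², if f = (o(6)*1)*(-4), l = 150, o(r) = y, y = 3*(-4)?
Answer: 39204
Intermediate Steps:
y = -12
o(r) = -12
f = 48 (f = -12*1*(-4) = -12*(-4) = 48)
(l + f)² = (150 + 48)² = 198² = 39204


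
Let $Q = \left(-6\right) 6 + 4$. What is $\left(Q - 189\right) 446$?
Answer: $-98566$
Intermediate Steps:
$Q = -32$ ($Q = -36 + 4 = -32$)
$\left(Q - 189\right) 446 = \left(-32 - 189\right) 446 = \left(-221\right) 446 = -98566$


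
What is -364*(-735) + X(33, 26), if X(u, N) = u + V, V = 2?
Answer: 267575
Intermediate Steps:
X(u, N) = 2 + u (X(u, N) = u + 2 = 2 + u)
-364*(-735) + X(33, 26) = -364*(-735) + (2 + 33) = 267540 + 35 = 267575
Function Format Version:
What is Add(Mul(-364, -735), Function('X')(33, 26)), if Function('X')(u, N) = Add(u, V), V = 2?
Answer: 267575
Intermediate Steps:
Function('X')(u, N) = Add(2, u) (Function('X')(u, N) = Add(u, 2) = Add(2, u))
Add(Mul(-364, -735), Function('X')(33, 26)) = Add(Mul(-364, -735), Add(2, 33)) = Add(267540, 35) = 267575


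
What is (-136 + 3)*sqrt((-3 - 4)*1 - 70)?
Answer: -133*I*sqrt(77) ≈ -1167.1*I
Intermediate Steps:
(-136 + 3)*sqrt((-3 - 4)*1 - 70) = -133*sqrt(-7*1 - 70) = -133*sqrt(-7 - 70) = -133*I*sqrt(77)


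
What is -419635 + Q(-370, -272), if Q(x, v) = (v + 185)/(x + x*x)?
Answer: -19097588879/45510 ≈ -4.1964e+5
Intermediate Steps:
Q(x, v) = (185 + v)/(x + x²)
-419635 + Q(-370, -272) = -419635 + (185 - 272)/((-370)*(1 - 370)) = -419635 - 1/370*(-87)/(-369) = -419635 - 1/370*(-1/369)*(-87) = -419635 - 29/45510 = -19097588879/45510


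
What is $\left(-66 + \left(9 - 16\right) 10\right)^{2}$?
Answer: $18496$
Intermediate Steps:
$\left(-66 + \left(9 - 16\right) 10\right)^{2} = \left(-66 - 70\right)^{2} = \left(-136\right)^{2} = 18496$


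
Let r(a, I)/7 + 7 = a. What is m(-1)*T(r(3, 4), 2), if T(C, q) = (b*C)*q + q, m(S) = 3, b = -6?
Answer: 1014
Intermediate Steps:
r(a, I) = -49 + 7*a
T(C, q) = q - 6*C*q (T(C, q) = (-6*C)*q + q = -6*C*q + q = q - 6*C*q)
m(-1)*T(r(3, 4), 2) = 3*(2*(1 - 6*(-49 + 7*3))) = 3*(2*(1 - 6*(-49 + 21))) = 3*(2*(1 - 6*(-28))) = 3*(2*(1 + 168)) = 3*(2*169) = 3*338 = 1014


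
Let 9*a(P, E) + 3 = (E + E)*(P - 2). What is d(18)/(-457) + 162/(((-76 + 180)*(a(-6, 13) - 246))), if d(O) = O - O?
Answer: -729/126100 ≈ -0.0057811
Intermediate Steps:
a(P, E) = -⅓ + 2*E*(-2 + P)/9 (a(P, E) = -⅓ + ((E + E)*(P - 2))/9 = -⅓ + ((2*E)*(-2 + P))/9 = -⅓ + (2*E*(-2 + P))/9 = -⅓ + 2*E*(-2 + P)/9)
d(O) = 0
d(18)/(-457) + 162/(((-76 + 180)*(a(-6, 13) - 246))) = 0/(-457) + 162/(((-76 + 180)*((-⅓ - 4/9*13 + (2/9)*13*(-6)) - 246))) = 0*(-1/457) + 162/((104*((-⅓ - 52/9 - 52/3) - 246))) = 0 + 162/((104*(-211/9 - 246))) = 0 + 162/((104*(-2425/9))) = 0 + 162/(-252200/9) = 0 + 162*(-9/252200) = 0 - 729/126100 = -729/126100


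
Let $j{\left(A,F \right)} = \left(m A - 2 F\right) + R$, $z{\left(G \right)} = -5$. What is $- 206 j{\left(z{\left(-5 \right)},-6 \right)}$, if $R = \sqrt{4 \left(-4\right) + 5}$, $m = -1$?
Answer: $-3502 - 206 i \sqrt{11} \approx -3502.0 - 683.22 i$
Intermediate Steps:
$R = i \sqrt{11}$ ($R = \sqrt{-16 + 5} = \sqrt{-11} = i \sqrt{11} \approx 3.3166 i$)
$j{\left(A,F \right)} = - A - 2 F + i \sqrt{11}$ ($j{\left(A,F \right)} = \left(- A - 2 F\right) + i \sqrt{11} = - A - 2 F + i \sqrt{11}$)
$- 206 j{\left(z{\left(-5 \right)},-6 \right)} = - 206 \left(\left(-1\right) \left(-5\right) - -12 + i \sqrt{11}\right) = - 206 \left(5 + 12 + i \sqrt{11}\right) = - 206 \left(17 + i \sqrt{11}\right) = -3502 - 206 i \sqrt{11}$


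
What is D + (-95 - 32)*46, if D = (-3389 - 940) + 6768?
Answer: -3403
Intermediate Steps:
D = 2439 (D = -4329 + 6768 = 2439)
D + (-95 - 32)*46 = 2439 + (-95 - 32)*46 = 2439 - 127*46 = 2439 - 5842 = -3403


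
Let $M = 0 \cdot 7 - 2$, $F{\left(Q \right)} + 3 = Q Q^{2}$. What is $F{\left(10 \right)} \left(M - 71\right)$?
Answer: $-72781$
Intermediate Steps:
$F{\left(Q \right)} = -3 + Q^{3}$ ($F{\left(Q \right)} = -3 + Q Q^{2} = -3 + Q^{3}$)
$M = -2$ ($M = 0 - 2 = -2$)
$F{\left(10 \right)} \left(M - 71\right) = \left(-3 + 10^{3}\right) \left(-2 - 71\right) = \left(-3 + 1000\right) \left(-73\right) = 997 \left(-73\right) = -72781$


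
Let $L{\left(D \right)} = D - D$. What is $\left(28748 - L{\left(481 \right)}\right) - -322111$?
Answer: $350859$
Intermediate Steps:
$L{\left(D \right)} = 0$
$\left(28748 - L{\left(481 \right)}\right) - -322111 = \left(28748 - 0\right) - -322111 = \left(28748 + 0\right) + 322111 = 28748 + 322111 = 350859$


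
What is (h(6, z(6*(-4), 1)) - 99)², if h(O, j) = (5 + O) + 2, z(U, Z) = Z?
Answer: 7396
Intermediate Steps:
h(O, j) = 7 + O
(h(6, z(6*(-4), 1)) - 99)² = ((7 + 6) - 99)² = (13 - 99)² = (-86)² = 7396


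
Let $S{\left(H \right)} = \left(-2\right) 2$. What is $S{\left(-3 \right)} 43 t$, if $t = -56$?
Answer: $9632$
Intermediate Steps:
$S{\left(H \right)} = -4$
$S{\left(-3 \right)} 43 t = \left(-4\right) 43 \left(-56\right) = \left(-172\right) \left(-56\right) = 9632$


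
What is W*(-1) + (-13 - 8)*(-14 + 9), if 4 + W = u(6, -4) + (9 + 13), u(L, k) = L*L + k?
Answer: 55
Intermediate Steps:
u(L, k) = k + L² (u(L, k) = L² + k = k + L²)
W = 50 (W = -4 + ((-4 + 6²) + (9 + 13)) = -4 + ((-4 + 36) + 22) = -4 + (32 + 22) = -4 + 54 = 50)
W*(-1) + (-13 - 8)*(-14 + 9) = 50*(-1) + (-13 - 8)*(-14 + 9) = -50 - 21*(-5) = -50 + 105 = 55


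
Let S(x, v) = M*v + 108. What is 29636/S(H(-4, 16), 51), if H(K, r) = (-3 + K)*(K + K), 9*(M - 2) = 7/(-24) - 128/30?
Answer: 10668960/66301 ≈ 160.92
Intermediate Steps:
M = 1613/1080 (M = 2 + (7/(-24) - 128/30)/9 = 2 + (7*(-1/24) - 128*1/30)/9 = 2 + (-7/24 - 64/15)/9 = 2 + (⅑)*(-547/120) = 2 - 547/1080 = 1613/1080 ≈ 1.4935)
H(K, r) = 2*K*(-3 + K) (H(K, r) = (-3 + K)*(2*K) = 2*K*(-3 + K))
S(x, v) = 108 + 1613*v/1080 (S(x, v) = 1613*v/1080 + 108 = 108 + 1613*v/1080)
29636/S(H(-4, 16), 51) = 29636/(108 + (1613/1080)*51) = 29636/(108 + 27421/360) = 29636/(66301/360) = 29636*(360/66301) = 10668960/66301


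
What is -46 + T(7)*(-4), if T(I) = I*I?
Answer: -242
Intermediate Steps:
T(I) = I²
-46 + T(7)*(-4) = -46 + 7²*(-4) = -46 + 49*(-4) = -46 - 196 = -242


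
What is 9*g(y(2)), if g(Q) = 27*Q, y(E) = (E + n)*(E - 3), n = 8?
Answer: -2430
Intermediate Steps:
y(E) = (-3 + E)*(8 + E) (y(E) = (E + 8)*(E - 3) = (8 + E)*(-3 + E) = (-3 + E)*(8 + E))
9*g(y(2)) = 9*(27*(-24 + 2² + 5*2)) = 9*(27*(-24 + 4 + 10)) = 9*(27*(-10)) = 9*(-270) = -2430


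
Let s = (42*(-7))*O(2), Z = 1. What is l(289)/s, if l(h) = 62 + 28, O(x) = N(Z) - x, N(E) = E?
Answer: 15/49 ≈ 0.30612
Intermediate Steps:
O(x) = 1 - x
l(h) = 90
s = 294 (s = (42*(-7))*(1 - 1*2) = -294*(1 - 2) = -294*(-1) = 294)
l(289)/s = 90/294 = 90*(1/294) = 15/49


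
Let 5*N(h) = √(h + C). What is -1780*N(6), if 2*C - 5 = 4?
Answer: -178*√42 ≈ -1153.6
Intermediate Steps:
C = 9/2 (C = 5/2 + (½)*4 = 5/2 + 2 = 9/2 ≈ 4.5000)
N(h) = √(9/2 + h)/5 (N(h) = √(h + 9/2)/5 = √(9/2 + h)/5)
-1780*N(6) = -178*√(18 + 4*6) = -178*√(18 + 24) = -178*√42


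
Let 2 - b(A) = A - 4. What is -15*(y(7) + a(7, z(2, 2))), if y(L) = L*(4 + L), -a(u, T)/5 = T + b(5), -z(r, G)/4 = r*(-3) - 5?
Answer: 2220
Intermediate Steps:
b(A) = 6 - A (b(A) = 2 - (A - 4) = 2 - (-4 + A) = 2 + (4 - A) = 6 - A)
z(r, G) = 20 + 12*r (z(r, G) = -4*(r*(-3) - 5) = -4*(-3*r - 5) = -4*(-5 - 3*r) = 20 + 12*r)
a(u, T) = -5 - 5*T (a(u, T) = -5*(T + (6 - 1*5)) = -5*(T + (6 - 5)) = -5*(T + 1) = -5*(1 + T) = -5 - 5*T)
-15*(y(7) + a(7, z(2, 2))) = -15*(7*(4 + 7) + (-5 - 5*(20 + 12*2))) = -15*(7*11 + (-5 - 5*(20 + 24))) = -15*(77 + (-5 - 5*44)) = -15*(77 + (-5 - 220)) = -15*(77 - 225) = -15*(-148) = 2220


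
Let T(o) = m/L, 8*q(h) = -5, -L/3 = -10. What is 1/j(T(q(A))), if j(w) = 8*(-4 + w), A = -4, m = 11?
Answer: -15/436 ≈ -0.034404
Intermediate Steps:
L = 30 (L = -3*(-10) = 30)
q(h) = -5/8 (q(h) = (⅛)*(-5) = -5/8)
T(o) = 11/30
j(w) = -32 + 8*w
1/j(T(q(A))) = 1/(-32 + 8*(11/30)) = 1/(-32 + 44/15) = 1/(-436/15) = -15/436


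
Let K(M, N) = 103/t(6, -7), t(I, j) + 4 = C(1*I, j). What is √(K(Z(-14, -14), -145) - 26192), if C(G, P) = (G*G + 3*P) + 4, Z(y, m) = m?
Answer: I*√5891655/15 ≈ 161.82*I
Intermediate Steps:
C(G, P) = 4 + G² + 3*P (C(G, P) = (G² + 3*P) + 4 = 4 + G² + 3*P)
t(I, j) = I² + 3*j (t(I, j) = -4 + (4 + (1*I)² + 3*j) = -4 + (4 + I² + 3*j) = I² + 3*j)
K(M, N) = 103/15 (K(M, N) = 103/(6² + 3*(-7)) = 103/(36 - 21) = 103/15)
√(K(Z(-14, -14), -145) - 26192) = √(103/15 - 26192) = √(-392777/15) = I*√5891655/15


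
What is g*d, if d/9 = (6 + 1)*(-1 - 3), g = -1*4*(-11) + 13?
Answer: -14364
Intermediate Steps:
g = 57 (g = -4*(-11) + 13 = 44 + 13 = 57)
d = -252 (d = 9*((6 + 1)*(-1 - 3)) = 9*(7*(-4)) = 9*(-28) = -252)
g*d = 57*(-252) = -14364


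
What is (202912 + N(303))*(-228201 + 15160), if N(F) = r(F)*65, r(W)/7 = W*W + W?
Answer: -8971981404752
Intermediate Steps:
r(W) = 7*W + 7*W**2 (r(W) = 7*(W*W + W) = 7*(W**2 + W) = 7*(W + W**2) = 7*W + 7*W**2)
N(F) = 455*F*(1 + F) (N(F) = (7*F*(1 + F))*65 = 455*F*(1 + F))
(202912 + N(303))*(-228201 + 15160) = (202912 + 455*303*(1 + 303))*(-228201 + 15160) = (202912 + 455*303*304)*(-213041) = (202912 + 41910960)*(-213041) = 42113872*(-213041) = -8971981404752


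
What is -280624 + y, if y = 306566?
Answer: 25942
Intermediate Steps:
-280624 + y = -280624 + 306566 = 25942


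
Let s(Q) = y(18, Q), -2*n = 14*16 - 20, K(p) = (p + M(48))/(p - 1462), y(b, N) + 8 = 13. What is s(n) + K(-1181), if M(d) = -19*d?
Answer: 15308/2643 ≈ 5.7919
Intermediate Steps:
y(b, N) = 5 (y(b, N) = -8 + 13 = 5)
K(p) = (-912 + p)/(-1462 + p) (K(p) = (p - 19*48)/(p - 1462) = (p - 912)/(-1462 + p) = (-912 + p)/(-1462 + p))
n = -102 (n = -(14*16 - 20)/2 = -(224 - 20)/2 = -½*204 = -102)
s(Q) = 5
s(n) + K(-1181) = 5 + (-912 - 1181)/(-1462 - 1181) = 5 - 2093/(-2643) = 5 - 1/2643*(-2093) = 5 + 2093/2643 = 15308/2643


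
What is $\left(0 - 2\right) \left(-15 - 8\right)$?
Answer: $46$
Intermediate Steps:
$\left(0 - 2\right) \left(-15 - 8\right) = \left(0 - 2\right) \left(-23\right) = \left(-2\right) \left(-23\right) = 46$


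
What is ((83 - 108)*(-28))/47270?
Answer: 70/4727 ≈ 0.014809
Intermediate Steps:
((83 - 108)*(-28))/47270 = -25*(-28)*(1/47270) = 700*(1/47270) = 70/4727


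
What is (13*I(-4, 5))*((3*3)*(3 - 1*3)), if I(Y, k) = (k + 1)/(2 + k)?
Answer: 0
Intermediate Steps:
I(Y, k) = (1 + k)/(2 + k)
(13*I(-4, 5))*((3*3)*(3 - 1*3)) = (13*((1 + 5)/(2 + 5)))*((3*3)*(3 - 1*3)) = (13*(6/7))*(9*(3 - 3)) = (13*((⅐)*6))*(9*0) = (13*(6/7))*0 = (78/7)*0 = 0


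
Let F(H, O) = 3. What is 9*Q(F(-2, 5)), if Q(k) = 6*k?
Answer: 162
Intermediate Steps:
9*Q(F(-2, 5)) = 9*(6*3) = 9*18 = 162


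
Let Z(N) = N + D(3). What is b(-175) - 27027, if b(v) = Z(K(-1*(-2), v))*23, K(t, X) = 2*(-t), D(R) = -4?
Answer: -27211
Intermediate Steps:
K(t, X) = -2*t
Z(N) = -4 + N (Z(N) = N - 4 = -4 + N)
b(v) = -184 (b(v) = (-4 - (-2)*(-2))*23 = (-4 - 2*2)*23 = (-4 - 4)*23 = -8*23 = -184)
b(-175) - 27027 = -184 - 27027 = -27211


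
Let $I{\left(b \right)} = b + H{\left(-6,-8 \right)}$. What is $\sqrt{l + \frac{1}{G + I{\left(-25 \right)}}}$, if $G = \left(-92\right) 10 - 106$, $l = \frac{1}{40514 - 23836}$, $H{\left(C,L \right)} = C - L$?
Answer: $\frac{i \sqrt{273432824638}}{17495222} \approx 0.029889 i$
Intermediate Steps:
$l = \frac{1}{16678} \approx 5.9959 \cdot 10^{-5}$
$G = -1026$ ($G = -920 - 106 = -1026$)
$I{\left(b \right)} = 2 + b$ ($I{\left(b \right)} = b - -2 = b + \left(-6 + 8\right) = b + 2 = 2 + b$)
$\sqrt{l + \frac{1}{G + I{\left(-25 \right)}}} = \sqrt{\frac{1}{16678} + \frac{1}{-1026 + \left(2 - 25\right)}} = \sqrt{\frac{1}{16678} + \frac{1}{-1026 - 23}} = \sqrt{\frac{1}{16678} + \frac{1}{-1049}} = \sqrt{\frac{1}{16678} - \frac{1}{1049}} = \sqrt{- \frac{15629}{17495222}} = \frac{i \sqrt{273432824638}}{17495222}$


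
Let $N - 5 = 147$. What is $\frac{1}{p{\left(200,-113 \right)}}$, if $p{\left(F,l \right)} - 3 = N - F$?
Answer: $- \frac{1}{45} \approx -0.022222$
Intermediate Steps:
$N = 152$ ($N = 5 + 147 = 152$)
$p{\left(F,l \right)} = 155 - F$ ($p{\left(F,l \right)} = 3 - \left(-152 + F\right) = 155 - F$)
$\frac{1}{p{\left(200,-113 \right)}} = \frac{1}{155 - 200} = \frac{1}{-45} = - \frac{1}{45}$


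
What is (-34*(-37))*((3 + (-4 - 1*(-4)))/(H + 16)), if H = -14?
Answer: 1887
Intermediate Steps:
(-34*(-37))*((3 + (-4 - 1*(-4)))/(H + 16)) = (-34*(-37))*((3 + (-4 - 1*(-4)))/(-14 + 16)) = 1258*((3 + (-4 + 4))/2) = 1258*((3 + 0)*(½)) = 1258*(3*(½)) = 1258*(3/2) = 1887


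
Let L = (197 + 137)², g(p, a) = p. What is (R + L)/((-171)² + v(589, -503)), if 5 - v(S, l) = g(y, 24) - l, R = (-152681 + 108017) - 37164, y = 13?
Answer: 14864/14365 ≈ 1.0347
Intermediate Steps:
R = -81828 (R = -44664 - 37164 = -81828)
v(S, l) = -8 + l (v(S, l) = 5 - (13 - l) = 5 + (-13 + l) = -8 + l)
L = 111556 (L = 334² = 111556)
(R + L)/((-171)² + v(589, -503)) = (-81828 + 111556)/((-171)² + (-8 - 503)) = 29728/(29241 - 511) = 29728/28730 = 29728*(1/28730) = 14864/14365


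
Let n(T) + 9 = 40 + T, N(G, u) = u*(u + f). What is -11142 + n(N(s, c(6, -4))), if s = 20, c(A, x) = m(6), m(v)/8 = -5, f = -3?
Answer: -9391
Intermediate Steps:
m(v) = -40 (m(v) = 8*(-5) = -40)
c(A, x) = -40
N(G, u) = u*(-3 + u) (N(G, u) = u*(u - 3) = u*(-3 + u))
n(T) = 31 + T (n(T) = -9 + (40 + T) = 31 + T)
-11142 + n(N(s, c(6, -4))) = -11142 + (31 - 40*(-3 - 40)) = -11142 + (31 - 40*(-43)) = -11142 + (31 + 1720) = -11142 + 1751 = -9391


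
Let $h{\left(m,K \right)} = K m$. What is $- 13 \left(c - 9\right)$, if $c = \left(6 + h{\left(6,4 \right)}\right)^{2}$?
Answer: $-11583$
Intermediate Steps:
$c = 900$ ($c = \left(6 + 4 \cdot 6\right)^{2} = \left(6 + 24\right)^{2} = 30^{2} = 900$)
$- 13 \left(c - 9\right) = - 13 \left(900 - 9\right) = \left(-13\right) 891 = -11583$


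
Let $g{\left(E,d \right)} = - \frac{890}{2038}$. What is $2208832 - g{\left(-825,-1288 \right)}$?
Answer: $\frac{2250800253}{1019} \approx 2.2088 \cdot 10^{6}$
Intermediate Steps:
$g{\left(E,d \right)} = - \frac{445}{1019}$ ($g{\left(E,d \right)} = \left(-890\right) \frac{1}{2038} = - \frac{445}{1019}$)
$2208832 - g{\left(-825,-1288 \right)} = 2208832 - - \frac{445}{1019} = 2208832 + \frac{445}{1019} = \frac{2250800253}{1019}$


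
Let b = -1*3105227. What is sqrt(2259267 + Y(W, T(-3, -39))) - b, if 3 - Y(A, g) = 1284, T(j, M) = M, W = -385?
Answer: 3105227 + sqrt(2257986) ≈ 3.1067e+6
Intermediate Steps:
b = -3105227
Y(A, g) = -1281 (Y(A, g) = 3 - 1*1284 = 3 - 1284 = -1281)
sqrt(2259267 + Y(W, T(-3, -39))) - b = sqrt(2259267 - 1281) - 1*(-3105227) = sqrt(2257986) + 3105227 = 3105227 + sqrt(2257986)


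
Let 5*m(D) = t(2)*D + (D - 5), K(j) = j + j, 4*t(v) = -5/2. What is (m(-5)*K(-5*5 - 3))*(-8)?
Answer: -616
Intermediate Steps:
t(v) = -5/8 (t(v) = (-5/2)/4 = (-5*½)/4 = (¼)*(-5/2) = -5/8)
K(j) = 2*j
m(D) = -1 + 3*D/40 (m(D) = (-5*D/8 + (D - 5))/5 = (-5*D/8 + (-5 + D))/5 = (-5 + 3*D/8)/5 = -1 + 3*D/40)
(m(-5)*K(-5*5 - 3))*(-8) = ((-1 + (3/40)*(-5))*(2*(-5*5 - 3)))*(-8) = ((-1 - 3/8)*(2*(-25 - 3)))*(-8) = -11*(-28)/4*(-8) = -11/8*(-56)*(-8) = 77*(-8) = -616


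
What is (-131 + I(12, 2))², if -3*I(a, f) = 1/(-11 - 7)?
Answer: 50027329/2916 ≈ 17156.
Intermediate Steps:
I(a, f) = 1/54 (I(a, f) = -1/(3*(-11 - 7)) = -⅓/(-18) = -⅓*(-1/18) = 1/54)
(-131 + I(12, 2))² = (-131 + 1/54)² = (-7073/54)² = 50027329/2916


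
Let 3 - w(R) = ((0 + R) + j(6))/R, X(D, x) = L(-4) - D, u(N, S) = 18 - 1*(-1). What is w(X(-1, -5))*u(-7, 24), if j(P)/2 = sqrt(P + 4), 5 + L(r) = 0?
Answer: 38 + 19*sqrt(10)/2 ≈ 68.042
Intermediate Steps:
L(r) = -5 (L(r) = -5 + 0 = -5)
u(N, S) = 19 (u(N, S) = 18 + 1 = 19)
j(P) = 2*sqrt(4 + P) (j(P) = 2*sqrt(P + 4) = 2*sqrt(4 + P))
X(D, x) = -5 - D
w(R) = 3 - (R + 2*sqrt(10))/R (w(R) = 3 - ((0 + R) + 2*sqrt(4 + 6))/R = 3 - (R + 2*sqrt(10))/R)
w(X(-1, -5))*u(-7, 24) = (2 - 2*sqrt(10)/(-5 - 1*(-1)))*19 = (2 - 2*sqrt(10)/(-5 + 1))*19 = (2 - 2*sqrt(10)/(-4))*19 = (2 - 2*sqrt(10)*(-1/4))*19 = (2 + sqrt(10)/2)*19 = 38 + 19*sqrt(10)/2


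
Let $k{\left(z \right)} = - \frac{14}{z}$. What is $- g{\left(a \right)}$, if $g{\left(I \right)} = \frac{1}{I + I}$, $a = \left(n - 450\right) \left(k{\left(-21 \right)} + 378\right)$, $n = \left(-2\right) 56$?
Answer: $\frac{3}{1276864} \approx 2.3495 \cdot 10^{-6}$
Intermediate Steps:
$n = -112$
$a = - \frac{638432}{3}$ ($a = \left(-112 - 450\right) \left(- \frac{14}{-21} + 378\right) = - 562 \left(\left(-14\right) \left(- \frac{1}{21}\right) + 378\right) = - 562 \left(\frac{2}{3} + 378\right) = \left(-562\right) \frac{1136}{3} = - \frac{638432}{3} \approx -2.1281 \cdot 10^{5}$)
$g{\left(I \right)} = \frac{1}{2 I}$
$- g{\left(a \right)} = - \frac{1}{2 \left(- \frac{638432}{3}\right)} = - \frac{-3}{2 \cdot 638432} = \left(-1\right) \left(- \frac{3}{1276864}\right) = \frac{3}{1276864}$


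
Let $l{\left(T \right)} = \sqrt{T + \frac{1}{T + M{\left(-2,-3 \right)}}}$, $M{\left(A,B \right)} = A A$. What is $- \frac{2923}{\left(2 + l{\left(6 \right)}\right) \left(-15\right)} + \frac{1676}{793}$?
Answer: $- \frac{9166168}{49959} + \frac{2923 \sqrt{610}}{315} \approx 45.71$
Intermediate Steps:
$M{\left(A,B \right)} = A^{2}$
$l{\left(T \right)} = \sqrt{T + \frac{1}{4 + T}}$ ($l{\left(T \right)} = \sqrt{T + \frac{1}{T + \left(-2\right)^{2}}} = \sqrt{T + \frac{1}{T + 4}} = \sqrt{T + \frac{1}{4 + T}}$)
$- \frac{2923}{\left(2 + l{\left(6 \right)}\right) \left(-15\right)} + \frac{1676}{793} = - \frac{2923}{\left(2 + \sqrt{\frac{1 + 6 \left(4 + 6\right)}{4 + 6}}\right) \left(-15\right)} + \frac{1676}{793} = - \frac{2923}{\left(2 + \sqrt{\frac{1 + 6 \cdot 10}{10}}\right) \left(-15\right)} + 1676 \cdot \frac{1}{793} = - \frac{2923}{\left(2 + \sqrt{\frac{1 + 60}{10}}\right) \left(-15\right)} + \frac{1676}{793} = - \frac{2923}{\left(2 + \sqrt{\frac{1}{10} \cdot 61}\right) \left(-15\right)} + \frac{1676}{793} = - \frac{2923}{\left(2 + \sqrt{\frac{61}{10}}\right) \left(-15\right)} + \frac{1676}{793} = - \frac{2923}{\left(2 + \frac{\sqrt{610}}{10}\right) \left(-15\right)} + \frac{1676}{793} = - \frac{2923}{-30 - \frac{3 \sqrt{610}}{2}} + \frac{1676}{793} = \frac{1676}{793} - \frac{2923}{-30 - \frac{3 \sqrt{610}}{2}}$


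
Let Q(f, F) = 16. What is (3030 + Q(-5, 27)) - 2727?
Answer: 319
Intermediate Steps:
(3030 + Q(-5, 27)) - 2727 = (3030 + 16) - 2727 = 3046 - 2727 = 319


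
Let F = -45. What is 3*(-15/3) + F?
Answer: -60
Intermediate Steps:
3*(-15/3) + F = 3*(-15/3) - 45 = 3*(-15*⅓) - 45 = 3*(-5) - 45 = -15 - 45 = -60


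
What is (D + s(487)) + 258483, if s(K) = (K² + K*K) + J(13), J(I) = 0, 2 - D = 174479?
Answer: 558344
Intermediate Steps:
D = -174477 (D = 2 - 1*174479 = 2 - 174479 = -174477)
s(K) = 2*K² (s(K) = (K² + K*K) + 0 = (K² + K²) + 0 = 2*K² + 0 = 2*K²)
(D + s(487)) + 258483 = (-174477 + 2*487²) + 258483 = (-174477 + 2*237169) + 258483 = (-174477 + 474338) + 258483 = 299861 + 258483 = 558344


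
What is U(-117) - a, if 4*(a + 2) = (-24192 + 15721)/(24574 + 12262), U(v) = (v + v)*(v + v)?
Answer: 8068271223/147344 ≈ 54758.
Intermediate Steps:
U(v) = 4*v² (U(v) = (2*v)*(2*v) = 4*v²)
a = -303159/147344 (a = -2 + ((-24192 + 15721)/(24574 + 12262))/4 = -2 + (-8471/36836)/4 = -2 + (-8471*1/36836)/4 = -2 + (¼)*(-8471/36836) = -2 - 8471/147344 = -303159/147344 ≈ -2.0575)
U(-117) - a = 4*(-117)² - 1*(-303159/147344) = 4*13689 + 303159/147344 = 54756 + 303159/147344 = 8068271223/147344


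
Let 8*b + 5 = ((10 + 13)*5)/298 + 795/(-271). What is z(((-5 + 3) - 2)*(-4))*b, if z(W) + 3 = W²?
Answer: -154212355/646064 ≈ -238.70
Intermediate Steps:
z(W) = -3 + W²
b = -609535/646064 (b = -5/8 + (((10 + 13)*5)/298 + 795/(-271))/8 = -5/8 + ((23*5)*(1/298) + 795*(-1/271))/8 = -5/8 + (115*(1/298) - 795/271)/8 = -5/8 + (115/298 - 795/271)/8 = -5/8 + (⅛)*(-205745/80758) = -5/8 - 205745/646064 = -609535/646064 ≈ -0.94346)
z(((-5 + 3) - 2)*(-4))*b = (-3 + (((-5 + 3) - 2)*(-4))²)*(-609535/646064) = (-3 + ((-2 - 2)*(-4))²)*(-609535/646064) = (-3 + (-4*(-4))²)*(-609535/646064) = (-3 + 16²)*(-609535/646064) = (-3 + 256)*(-609535/646064) = 253*(-609535/646064) = -154212355/646064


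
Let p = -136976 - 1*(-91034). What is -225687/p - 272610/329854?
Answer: 10319918513/2525692078 ≈ 4.0860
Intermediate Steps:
p = -45942 (p = -136976 + 91034 = -45942)
-225687/p - 272610/329854 = -225687/(-45942) - 272610/329854 = -225687*(-1/45942) - 272610*1/329854 = 75229/15314 - 136305/164927 = 10319918513/2525692078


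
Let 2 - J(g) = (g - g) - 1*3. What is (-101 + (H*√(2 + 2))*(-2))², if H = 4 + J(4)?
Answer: 18769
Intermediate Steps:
J(g) = 5 (J(g) = 2 - ((g - g) - 1*3) = 2 - (0 - 3) = 2 - 1*(-3) = 2 + 3 = 5)
H = 9 (H = 4 + 5 = 9)
(-101 + (H*√(2 + 2))*(-2))² = (-101 + (9*√(2 + 2))*(-2))² = (-101 + (9*√4)*(-2))² = (-101 + (9*2)*(-2))² = (-101 + 18*(-2))² = (-101 - 36)² = (-137)² = 18769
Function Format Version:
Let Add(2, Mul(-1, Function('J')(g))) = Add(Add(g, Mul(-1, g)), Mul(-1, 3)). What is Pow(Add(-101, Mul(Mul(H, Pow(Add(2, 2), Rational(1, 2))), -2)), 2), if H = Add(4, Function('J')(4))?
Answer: 18769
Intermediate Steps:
Function('J')(g) = 5 (Function('J')(g) = Add(2, Mul(-1, Add(Add(g, Mul(-1, g)), Mul(-1, 3)))) = Add(2, Mul(-1, Add(0, -3))) = Add(2, Mul(-1, -3)) = Add(2, 3) = 5)
H = 9 (H = Add(4, 5) = 9)
Pow(Add(-101, Mul(Mul(H, Pow(Add(2, 2), Rational(1, 2))), -2)), 2) = Pow(Add(-101, Mul(Mul(9, Pow(Add(2, 2), Rational(1, 2))), -2)), 2) = Pow(Add(-101, Mul(Mul(9, Pow(4, Rational(1, 2))), -2)), 2) = Pow(Add(-101, Mul(Mul(9, 2), -2)), 2) = Pow(Add(-101, Mul(18, -2)), 2) = Pow(Add(-101, -36), 2) = Pow(-137, 2) = 18769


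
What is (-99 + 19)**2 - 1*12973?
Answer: -6573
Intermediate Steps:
(-99 + 19)**2 - 1*12973 = (-80)**2 - 12973 = 6400 - 12973 = -6573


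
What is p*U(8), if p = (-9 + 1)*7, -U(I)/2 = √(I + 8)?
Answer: 448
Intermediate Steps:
U(I) = -2*√(8 + I) (U(I) = -2*√(I + 8) = -2*√(8 + I))
p = -56 (p = -8*7 = -56)
p*U(8) = -(-112)*√(8 + 8) = -(-112)*√16 = -(-112)*4 = -56*(-8) = 448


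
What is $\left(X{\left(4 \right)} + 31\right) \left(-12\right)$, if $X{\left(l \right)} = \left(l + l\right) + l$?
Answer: $-516$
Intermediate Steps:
$X{\left(l \right)} = 3 l$ ($X{\left(l \right)} = 2 l + l = 3 l$)
$\left(X{\left(4 \right)} + 31\right) \left(-12\right) = \left(3 \cdot 4 + 31\right) \left(-12\right) = \left(12 + 31\right) \left(-12\right) = 43 \left(-12\right) = -516$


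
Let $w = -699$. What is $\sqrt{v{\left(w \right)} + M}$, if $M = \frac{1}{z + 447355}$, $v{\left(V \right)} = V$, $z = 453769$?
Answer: $\frac{5 i \sqrt{5676050989987}}{450562} \approx 26.439 i$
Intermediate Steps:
$M = \frac{1}{901124}$ ($M = \frac{1}{453769 + 447355} = \frac{1}{901124} \approx 1.1097 \cdot 10^{-6}$)
$\sqrt{v{\left(w \right)} + M} = \sqrt{-699 + \frac{1}{901124}} = \sqrt{- \frac{629885675}{901124}} = \frac{5 i \sqrt{5676050989987}}{450562}$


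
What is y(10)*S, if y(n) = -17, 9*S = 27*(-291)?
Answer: 14841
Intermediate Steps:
S = -873 (S = (27*(-291))/9 = (1/9)*(-7857) = -873)
y(10)*S = -17*(-873) = 14841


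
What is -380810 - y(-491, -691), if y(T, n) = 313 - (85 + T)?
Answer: -381529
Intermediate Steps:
y(T, n) = 228 - T (y(T, n) = 313 + (-85 - T) = 228 - T)
-380810 - y(-491, -691) = -380810 - (228 - 1*(-491)) = -380810 - (228 + 491) = -380810 - 1*719 = -380810 - 719 = -381529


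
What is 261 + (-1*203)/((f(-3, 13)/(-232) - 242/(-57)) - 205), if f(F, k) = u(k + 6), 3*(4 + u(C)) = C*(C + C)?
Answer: 116516983/444711 ≈ 262.01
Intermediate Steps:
u(C) = -4 + 2*C²/3 (u(C) = -4 + (C*(C + C))/3 = -4 + (C*(2*C))/3 = -4 + (2*C²)/3 = -4 + 2*C²/3)
f(F, k) = -4 + 2*(6 + k)²/3 (f(F, k) = -4 + 2*(k + 6)²/3 = -4 + 2*(6 + k)²/3)
261 + (-1*203)/((f(-3, 13)/(-232) - 242/(-57)) - 205) = 261 + (-1*203)/(((-4 + 2*(6 + 13)²/3)/(-232) - 242/(-57)) - 205) = 261 - 203/(((-4 + (⅔)*19²)*(-1/232) - 242*(-1/57)) - 205) = 261 - 203/(((-4 + (⅔)*361)*(-1/232) + 242/57) - 205) = 261 - 203/(((-4 + 722/3)*(-1/232) + 242/57) - 205) = 261 - 203/(((710/3)*(-1/232) + 242/57) - 205) = 261 - 203/((-355/348 + 242/57) - 205) = 261 - 203/(7109/2204 - 205) = 261 - 203/(-444711/2204) = 261 - 203*(-2204/444711) = 261 + 447412/444711 = 116516983/444711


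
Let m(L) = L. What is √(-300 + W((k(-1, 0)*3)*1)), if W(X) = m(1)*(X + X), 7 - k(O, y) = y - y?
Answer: I*√258 ≈ 16.062*I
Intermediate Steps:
k(O, y) = 7 (k(O, y) = 7 - (y - y) = 7 - 1*0 = 7 + 0 = 7)
W(X) = 2*X (W(X) = 1*(X + X) = 1*(2*X) = 2*X)
√(-300 + W((k(-1, 0)*3)*1)) = √(-300 + 2*((7*3)*1)) = √(-300 + 2*(21*1)) = √(-300 + 2*21) = √(-300 + 42) = √(-258) = I*√258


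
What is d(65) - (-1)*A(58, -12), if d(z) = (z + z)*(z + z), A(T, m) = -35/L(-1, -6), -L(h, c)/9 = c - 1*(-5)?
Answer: 152065/9 ≈ 16896.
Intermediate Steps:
L(h, c) = -45 - 9*c (L(h, c) = -9*(c - 1*(-5)) = -9*(c + 5) = -9*(5 + c) = -45 - 9*c)
A(T, m) = -35/9 (A(T, m) = -35/(-45 - 9*(-6)) = -35/(-45 + 54) = -35/9)
d(z) = 4*z² (d(z) = (2*z)*(2*z) = 4*z²)
d(65) - (-1)*A(58, -12) = 4*65² - (-1)*(-35)/9 = 4*4225 - 1*35/9 = 16900 - 35/9 = 152065/9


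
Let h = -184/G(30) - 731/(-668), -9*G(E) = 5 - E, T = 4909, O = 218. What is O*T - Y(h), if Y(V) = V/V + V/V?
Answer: 1070160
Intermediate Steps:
G(E) = -5/9 + E/9 (G(E) = -(5 - E)/9 = -5/9 + E/9)
h = -1087933/16700 (h = -184/(-5/9 + (⅑)*30) - 731/(-668) = -184/(-5/9 + 10/3) - 731*(-1/668) = -184/25/9 + 731/668 = -184*9/25 + 731/668 = -1656/25 + 731/668 = -1087933/16700 ≈ -65.146)
Y(V) = 2 (Y(V) = 1 + 1 = 2)
O*T - Y(h) = 218*4909 - 1*2 = 1070162 - 2 = 1070160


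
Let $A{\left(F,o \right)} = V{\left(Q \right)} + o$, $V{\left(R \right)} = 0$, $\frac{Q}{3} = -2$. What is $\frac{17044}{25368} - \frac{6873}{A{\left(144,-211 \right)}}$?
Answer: $\frac{44487637}{1338162} \approx 33.245$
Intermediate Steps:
$Q = -6$ ($Q = 3 \left(-2\right) = -6$)
$A{\left(F,o \right)} = o$ ($A{\left(F,o \right)} = 0 + o = o$)
$\frac{17044}{25368} - \frac{6873}{A{\left(144,-211 \right)}} = \frac{17044}{25368} - \frac{6873}{-211} = 17044 \cdot \frac{1}{25368} - - \frac{6873}{211} = \frac{4261}{6342} + \frac{6873}{211} = \frac{44487637}{1338162}$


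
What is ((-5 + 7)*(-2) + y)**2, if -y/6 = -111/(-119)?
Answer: 1304164/14161 ≈ 92.095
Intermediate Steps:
y = -666/119 (y = -(-666)/(-119) = -(-666)*(-1)/119 = -6*111/119 = -666/119 ≈ -5.5966)
((-5 + 7)*(-2) + y)**2 = ((-5 + 7)*(-2) - 666/119)**2 = (2*(-2) - 666/119)**2 = (-4 - 666/119)**2 = (-1142/119)**2 = 1304164/14161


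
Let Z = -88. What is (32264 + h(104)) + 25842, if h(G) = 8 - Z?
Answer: 58202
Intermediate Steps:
h(G) = 96 (h(G) = 8 - 1*(-88) = 8 + 88 = 96)
(32264 + h(104)) + 25842 = (32264 + 96) + 25842 = 32360 + 25842 = 58202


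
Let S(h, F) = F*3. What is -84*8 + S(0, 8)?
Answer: -648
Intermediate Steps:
S(h, F) = 3*F
-84*8 + S(0, 8) = -84*8 + 3*8 = -672 + 24 = -648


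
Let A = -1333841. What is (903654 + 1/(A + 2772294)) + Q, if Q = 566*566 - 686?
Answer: 1759694077773/1438453 ≈ 1.2233e+6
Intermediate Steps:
Q = 319670 (Q = 320356 - 686 = 319670)
(903654 + 1/(A + 2772294)) + Q = (903654 + 1/(-1333841 + 2772294)) + 319670 = (903654 + 1/1438453) + 319670 = 1299863807263/1438453 + 319670 = 1759694077773/1438453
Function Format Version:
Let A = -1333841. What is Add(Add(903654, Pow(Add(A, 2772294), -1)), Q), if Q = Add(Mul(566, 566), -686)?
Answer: Rational(1759694077773, 1438453) ≈ 1.2233e+6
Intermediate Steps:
Q = 319670 (Q = Add(320356, -686) = 319670)
Add(Add(903654, Pow(Add(A, 2772294), -1)), Q) = Add(Add(903654, Pow(Add(-1333841, 2772294), -1)), 319670) = Add(Add(903654, Pow(1438453, -1)), 319670) = Add(Add(903654, Rational(1, 1438453)), 319670) = Add(Rational(1299863807263, 1438453), 319670) = Rational(1759694077773, 1438453)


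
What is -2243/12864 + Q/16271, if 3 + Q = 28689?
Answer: 332520851/209310144 ≈ 1.5887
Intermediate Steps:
Q = 28686 (Q = -3 + 28689 = 28686)
-2243/12864 + Q/16271 = -2243/12864 + 28686/16271 = 332520851/209310144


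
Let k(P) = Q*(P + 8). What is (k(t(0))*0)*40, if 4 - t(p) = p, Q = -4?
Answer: 0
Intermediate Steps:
t(p) = 4 - p
k(P) = -32 - 4*P (k(P) = -4*(P + 8) = -4*(8 + P) = -32 - 4*P)
(k(t(0))*0)*40 = ((-32 - 4*(4 - 1*0))*0)*40 = ((-32 - 4*(4 + 0))*0)*40 = ((-32 - 4*4)*0)*40 = ((-32 - 16)*0)*40 = -48*0*40 = 0*40 = 0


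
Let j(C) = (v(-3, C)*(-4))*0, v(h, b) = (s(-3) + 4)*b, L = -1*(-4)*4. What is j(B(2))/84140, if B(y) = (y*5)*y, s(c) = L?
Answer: 0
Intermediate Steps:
L = 16 (L = 4*4 = 16)
s(c) = 16
B(y) = 5*y**2 (B(y) = (5*y)*y = 5*y**2)
v(h, b) = 20*b (v(h, b) = (16 + 4)*b = 20*b)
j(C) = 0 (j(C) = ((20*C)*(-4))*0 = -80*C*0 = 0)
j(B(2))/84140 = 0/84140 = 0*(1/84140) = 0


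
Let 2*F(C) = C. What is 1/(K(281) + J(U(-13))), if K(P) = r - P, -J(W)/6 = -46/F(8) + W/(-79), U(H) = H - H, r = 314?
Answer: 1/102 ≈ 0.0098039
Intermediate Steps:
F(C) = C/2
U(H) = 0
J(W) = 69 + 6*W/79 (J(W) = -6*(-46/((½)*8) + W/(-79)) = -6*(-46/4 + W*(-1/79)) = -6*(-46*¼ - W/79) = -6*(-23/2 - W/79) = 69 + 6*W/79)
K(P) = 314 - P
1/(K(281) + J(U(-13))) = 1/((314 - 1*281) + (69 + (6/79)*0)) = 1/((314 - 281) + (69 + 0)) = 1/(33 + 69) = 1/102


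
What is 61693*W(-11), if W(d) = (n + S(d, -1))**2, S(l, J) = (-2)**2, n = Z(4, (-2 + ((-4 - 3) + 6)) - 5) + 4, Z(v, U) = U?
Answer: 0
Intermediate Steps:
n = -4 (n = ((-2 + ((-4 - 3) + 6)) - 5) + 4 = ((-2 + (-7 + 6)) - 5) + 4 = ((-2 - 1) - 5) + 4 = (-3 - 5) + 4 = -8 + 4 = -4)
S(l, J) = 4
W(d) = 0 (W(d) = (-4 + 4)**2 = 0**2 = 0)
61693*W(-11) = 61693*0 = 0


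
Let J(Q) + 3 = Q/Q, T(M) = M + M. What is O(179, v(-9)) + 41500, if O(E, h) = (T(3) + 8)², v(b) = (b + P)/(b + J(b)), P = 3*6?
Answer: 41696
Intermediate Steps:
T(M) = 2*M
P = 18
J(Q) = -2 (J(Q) = -3 + Q/Q = -3 + 1 = -2)
v(b) = (18 + b)/(-2 + b) (v(b) = (b + 18)/(b - 2) = (18 + b)/(-2 + b))
O(E, h) = 196 (O(E, h) = (2*3 + 8)² = (6 + 8)² = 14² = 196)
O(179, v(-9)) + 41500 = 196 + 41500 = 41696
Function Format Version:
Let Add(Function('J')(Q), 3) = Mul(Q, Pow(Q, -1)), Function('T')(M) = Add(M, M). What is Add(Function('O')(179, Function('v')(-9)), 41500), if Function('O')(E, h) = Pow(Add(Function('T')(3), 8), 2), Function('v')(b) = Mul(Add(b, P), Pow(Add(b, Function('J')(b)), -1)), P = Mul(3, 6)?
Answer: 41696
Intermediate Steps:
Function('T')(M) = Mul(2, M)
P = 18
Function('J')(Q) = -2 (Function('J')(Q) = Add(-3, Mul(Q, Pow(Q, -1))) = Add(-3, 1) = -2)
Function('v')(b) = Mul(Pow(Add(-2, b), -1), Add(18, b)) (Function('v')(b) = Mul(Add(b, 18), Pow(Add(b, -2), -1)) = Mul(Add(18, b), Pow(Add(-2, b), -1)) = Mul(Pow(Add(-2, b), -1), Add(18, b)))
Function('O')(E, h) = 196 (Function('O')(E, h) = Pow(Add(Mul(2, 3), 8), 2) = Pow(Add(6, 8), 2) = Pow(14, 2) = 196)
Add(Function('O')(179, Function('v')(-9)), 41500) = Add(196, 41500) = 41696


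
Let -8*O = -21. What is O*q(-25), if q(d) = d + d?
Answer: -525/4 ≈ -131.25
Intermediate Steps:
q(d) = 2*d
O = 21/8 (O = -1/8*(-21) = 21/8 ≈ 2.6250)
O*q(-25) = 21*(2*(-25))/8 = (21/8)*(-50) = -525/4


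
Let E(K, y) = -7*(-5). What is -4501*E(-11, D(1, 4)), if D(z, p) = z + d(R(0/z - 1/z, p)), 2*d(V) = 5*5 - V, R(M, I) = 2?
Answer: -157535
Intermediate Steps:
d(V) = 25/2 - V/2 (d(V) = (5*5 - V)/2 = (25 - V)/2 = 25/2 - V/2)
D(z, p) = 23/2 + z (D(z, p) = z + (25/2 - ½*2) = z + (25/2 - 1) = z + 23/2 = 23/2 + z)
E(K, y) = 35
-4501*E(-11, D(1, 4)) = -4501*35 = -157535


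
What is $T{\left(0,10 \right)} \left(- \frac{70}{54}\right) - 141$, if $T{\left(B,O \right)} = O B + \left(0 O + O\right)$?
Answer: $- \frac{4157}{27} \approx -153.96$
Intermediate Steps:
$T{\left(B,O \right)} = O + B O$ ($T{\left(B,O \right)} = B O + \left(0 + O\right) = B O + O = O + B O$)
$T{\left(0,10 \right)} \left(- \frac{70}{54}\right) - 141 = 10 \left(1 + 0\right) \left(- \frac{70}{54}\right) - 141 = 10 \cdot 1 \left(\left(-70\right) \frac{1}{54}\right) - 141 = 10 \left(- \frac{35}{27}\right) - 141 = - \frac{350}{27} - 141 = - \frac{4157}{27}$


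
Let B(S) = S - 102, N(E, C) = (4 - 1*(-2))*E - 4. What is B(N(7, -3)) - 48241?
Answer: -48305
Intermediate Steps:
N(E, C) = -4 + 6*E (N(E, C) = (4 + 2)*E - 4 = 6*E - 4 = -4 + 6*E)
B(S) = -102 + S
B(N(7, -3)) - 48241 = (-102 + (-4 + 6*7)) - 48241 = (-102 + (-4 + 42)) - 48241 = (-102 + 38) - 48241 = -64 - 48241 = -48305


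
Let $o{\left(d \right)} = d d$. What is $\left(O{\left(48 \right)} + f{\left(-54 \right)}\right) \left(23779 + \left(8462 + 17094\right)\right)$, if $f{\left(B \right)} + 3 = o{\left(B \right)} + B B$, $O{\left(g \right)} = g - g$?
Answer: $287573715$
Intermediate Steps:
$O{\left(g \right)} = 0$
$o{\left(d \right)} = d^{2}$
$f{\left(B \right)} = -3 + 2 B^{2}$ ($f{\left(B \right)} = -3 + \left(B^{2} + B B\right) = -3 + \left(B^{2} + B^{2}\right) = -3 + 2 B^{2}$)
$\left(O{\left(48 \right)} + f{\left(-54 \right)}\right) \left(23779 + \left(8462 + 17094\right)\right) = \left(0 - \left(3 - 2 \left(-54\right)^{2}\right)\right) \left(23779 + \left(8462 + 17094\right)\right) = \left(0 + \left(-3 + 2 \cdot 2916\right)\right) \left(23779 + 25556\right) = \left(0 + \left(-3 + 5832\right)\right) 49335 = \left(0 + 5829\right) 49335 = 5829 \cdot 49335 = 287573715$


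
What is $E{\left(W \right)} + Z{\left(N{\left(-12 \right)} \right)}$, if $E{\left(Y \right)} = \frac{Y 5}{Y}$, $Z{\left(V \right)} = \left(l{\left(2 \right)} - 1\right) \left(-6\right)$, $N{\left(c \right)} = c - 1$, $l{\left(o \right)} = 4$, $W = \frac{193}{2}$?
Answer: $-13$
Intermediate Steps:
$W = \frac{193}{2}$ ($W = 193 \cdot \frac{1}{2} = \frac{193}{2} \approx 96.5$)
$N{\left(c \right)} = -1 + c$ ($N{\left(c \right)} = c - 1 = -1 + c$)
$Z{\left(V \right)} = -18$ ($Z{\left(V \right)} = \left(4 - 1\right) \left(-6\right) = 3 \left(-6\right) = -18$)
$E{\left(Y \right)} = 5$ ($E{\left(Y \right)} = \frac{5 Y}{Y} = 5$)
$E{\left(W \right)} + Z{\left(N{\left(-12 \right)} \right)} = 5 - 18 = -13$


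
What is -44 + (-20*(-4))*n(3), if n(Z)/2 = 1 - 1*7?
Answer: -1004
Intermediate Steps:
n(Z) = -12 (n(Z) = 2*(1 - 1*7) = 2*(1 - 7) = 2*(-6) = -12)
-44 + (-20*(-4))*n(3) = -44 - 20*(-4)*(-12) = -44 + 80*(-12) = -44 - 960 = -1004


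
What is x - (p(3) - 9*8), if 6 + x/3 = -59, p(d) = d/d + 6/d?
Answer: -126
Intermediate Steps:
p(d) = 1 + 6/d
x = -195 (x = -18 + 3*(-59) = -18 - 177 = -195)
x - (p(3) - 9*8) = -195 - ((6 + 3)/3 - 9*8) = -195 - ((⅓)*9 - 72) = -195 - (3 - 72) = -195 - 1*(-69) = -195 + 69 = -126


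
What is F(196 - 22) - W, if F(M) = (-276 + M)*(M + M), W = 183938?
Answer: -219434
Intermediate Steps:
F(M) = 2*M*(-276 + M) (F(M) = (-276 + M)*(2*M) = 2*M*(-276 + M))
F(196 - 22) - W = 2*(196 - 22)*(-276 + (196 - 22)) - 1*183938 = 2*174*(-276 + 174) - 183938 = 2*174*(-102) - 183938 = -35496 - 183938 = -219434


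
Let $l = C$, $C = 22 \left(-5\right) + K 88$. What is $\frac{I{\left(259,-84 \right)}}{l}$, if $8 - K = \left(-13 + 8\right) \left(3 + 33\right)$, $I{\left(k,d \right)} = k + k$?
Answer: $\frac{259}{8217} \approx 0.03152$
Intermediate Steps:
$I{\left(k,d \right)} = 2 k$
$K = 188$ ($K = 8 - \left(-13 + 8\right) \left(3 + 33\right) = 8 - \left(-5\right) 36 = 8 - -180 = 8 + 180 = 188$)
$C = 16434$ ($C = 22 \left(-5\right) + 188 \cdot 88 = -110 + 16544 = 16434$)
$l = 16434$
$\frac{I{\left(259,-84 \right)}}{l} = \frac{2 \cdot 259}{16434} = 518 \cdot \frac{1}{16434} = \frac{259}{8217}$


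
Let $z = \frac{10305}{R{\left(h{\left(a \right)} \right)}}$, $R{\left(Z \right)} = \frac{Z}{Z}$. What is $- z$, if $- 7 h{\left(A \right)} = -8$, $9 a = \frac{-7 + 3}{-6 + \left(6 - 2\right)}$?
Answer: $-10305$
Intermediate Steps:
$a = \frac{2}{9}$ ($a = \frac{\left(-7 + 3\right) \frac{1}{-6 + \left(6 - 2\right)}}{9} = \frac{\left(-4\right) \frac{1}{-6 + \left(6 - 2\right)}}{9} = \frac{\left(-4\right) \frac{1}{-6 + 4}}{9} = \frac{\left(-4\right) \frac{1}{-2}}{9} = \frac{\left(-4\right) \left(- \frac{1}{2}\right)}{9} = \frac{1}{9} \cdot 2 = \frac{2}{9} \approx 0.22222$)
$h{\left(A \right)} = \frac{8}{7}$ ($h{\left(A \right)} = \left(- \frac{1}{7}\right) \left(-8\right) = \frac{8}{7}$)
$R{\left(Z \right)} = 1$
$z = 10305$ ($z = \frac{10305}{1} = 10305 \cdot 1 = 10305$)
$- z = \left(-1\right) 10305 = -10305$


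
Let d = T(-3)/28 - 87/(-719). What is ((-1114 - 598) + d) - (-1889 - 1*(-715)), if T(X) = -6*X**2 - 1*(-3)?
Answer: -10865249/20132 ≈ -539.70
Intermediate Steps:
T(X) = 3 - 6*X**2 (T(X) = -6*X**2 + 3 = 3 - 6*X**2)
d = -34233/20132 (d = (3 - 6*(-3)**2)/28 - 87/(-719) = (3 - 6*9)*(1/28) - 87*(-1/719) = (3 - 54)*(1/28) + 87/719 = -51*1/28 + 87/719 = -51/28 + 87/719 = -34233/20132 ≈ -1.7004)
((-1114 - 598) + d) - (-1889 - 1*(-715)) = ((-1114 - 598) - 34233/20132) - (-1889 - 1*(-715)) = (-1712 - 34233/20132) - (-1889 + 715) = -34500217/20132 - 1*(-1174) = -34500217/20132 + 1174 = -10865249/20132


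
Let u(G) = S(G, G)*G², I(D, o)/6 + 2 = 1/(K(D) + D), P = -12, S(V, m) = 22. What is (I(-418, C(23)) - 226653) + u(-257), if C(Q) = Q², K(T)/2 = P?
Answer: 271037270/221 ≈ 1.2264e+6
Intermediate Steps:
K(T) = -24 (K(T) = 2*(-12) = -24)
I(D, o) = -12 + 6/(-24 + D)
u(G) = 22*G²
(I(-418, C(23)) - 226653) + u(-257) = (6*(49 - 2*(-418))/(-24 - 418) - 226653) + 22*(-257)² = (6*(49 + 836)/(-442) - 226653) + 22*66049 = (6*(-1/442)*885 - 226653) + 1453078 = (-2655/221 - 226653) + 1453078 = -50092968/221 + 1453078 = 271037270/221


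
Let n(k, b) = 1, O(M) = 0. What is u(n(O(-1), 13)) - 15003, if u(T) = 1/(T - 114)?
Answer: -1695340/113 ≈ -15003.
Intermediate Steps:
u(T) = 1/(-114 + T)
u(n(O(-1), 13)) - 15003 = 1/(-114 + 1) - 15003 = 1/(-113) - 15003 = -1/113 - 15003 = -1695340/113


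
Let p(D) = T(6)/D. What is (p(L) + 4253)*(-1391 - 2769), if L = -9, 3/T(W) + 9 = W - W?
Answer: -477701120/27 ≈ -1.7693e+7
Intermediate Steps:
T(W) = -1/3 (T(W) = 3/(-9 + (W - W)) = 3/(-9 + 0) = 3/(-9) = 3*(-1/9) = -1/3)
p(D) = -1/(3*D)
(p(L) + 4253)*(-1391 - 2769) = (-1/3/(-9) + 4253)*(-1391 - 2769) = (-1/3*(-1/9) + 4253)*(-4160) = (1/27 + 4253)*(-4160) = (114832/27)*(-4160) = -477701120/27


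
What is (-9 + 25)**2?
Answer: 256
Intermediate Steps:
(-9 + 25)**2 = 16**2 = 256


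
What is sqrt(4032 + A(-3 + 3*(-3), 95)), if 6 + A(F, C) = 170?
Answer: 2*sqrt(1049) ≈ 64.776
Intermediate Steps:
A(F, C) = 164 (A(F, C) = -6 + 170 = 164)
sqrt(4032 + A(-3 + 3*(-3), 95)) = sqrt(4032 + 164) = sqrt(4196) = 2*sqrt(1049)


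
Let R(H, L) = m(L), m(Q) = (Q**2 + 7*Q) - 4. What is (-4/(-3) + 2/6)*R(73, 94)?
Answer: 47450/3 ≈ 15817.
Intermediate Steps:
m(Q) = -4 + Q**2 + 7*Q
R(H, L) = -4 + L**2 + 7*L
(-4/(-3) + 2/6)*R(73, 94) = (-4/(-3) + 2/6)*(-4 + 94**2 + 7*94) = (-4*(-1/3) + 2*(1/6))*(-4 + 8836 + 658) = (4/3 + 1/3)*9490 = (5/3)*9490 = 47450/3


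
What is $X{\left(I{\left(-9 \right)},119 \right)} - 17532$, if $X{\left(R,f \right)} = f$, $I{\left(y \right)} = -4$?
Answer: $-17413$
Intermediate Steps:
$X{\left(I{\left(-9 \right)},119 \right)} - 17532 = 119 - 17532 = -17413$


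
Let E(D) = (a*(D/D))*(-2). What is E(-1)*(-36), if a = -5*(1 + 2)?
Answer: -1080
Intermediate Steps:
a = -15 (a = -5*3 = -15)
E(D) = 30 (E(D) = -15*D/D*(-2) = -15*1*(-2) = -15*(-2) = 30)
E(-1)*(-36) = 30*(-36) = -1080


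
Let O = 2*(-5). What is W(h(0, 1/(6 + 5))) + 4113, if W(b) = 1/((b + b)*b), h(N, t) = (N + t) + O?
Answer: 97733227/23762 ≈ 4113.0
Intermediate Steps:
O = -10
h(N, t) = -10 + N + t (h(N, t) = (N + t) - 10 = -10 + N + t)
W(b) = 1/(2*b²) (W(b) = 1/(((2*b))*b) = (1/(2*b))/b = 1/(2*b²))
W(h(0, 1/(6 + 5))) + 4113 = 1/(2*(-10 + 0 + 1/(6 + 5))²) + 4113 = 1/(2*(-10 + 0 + 1/11)²) + 4113 = 1/(2*(-109/11)²) + 4113 = (½)*(121/11881) + 4113 = 121/23762 + 4113 = 97733227/23762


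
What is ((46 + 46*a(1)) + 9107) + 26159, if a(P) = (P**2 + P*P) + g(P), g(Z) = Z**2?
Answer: 35450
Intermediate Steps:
a(P) = 3*P**2 (a(P) = (P**2 + P*P) + P**2 = (P**2 + P**2) + P**2 = 2*P**2 + P**2 = 3*P**2)
((46 + 46*a(1)) + 9107) + 26159 = ((46 + 46*(3*1**2)) + 9107) + 26159 = ((46 + 46*(3*1)) + 9107) + 26159 = ((46 + 46*3) + 9107) + 26159 = ((46 + 138) + 9107) + 26159 = (184 + 9107) + 26159 = 9291 + 26159 = 35450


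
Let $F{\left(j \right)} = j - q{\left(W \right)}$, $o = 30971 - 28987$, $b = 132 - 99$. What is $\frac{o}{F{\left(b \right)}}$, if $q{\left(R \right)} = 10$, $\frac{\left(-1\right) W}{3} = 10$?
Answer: $\frac{1984}{23} \approx 86.261$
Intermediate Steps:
$W = -30$ ($W = \left(-3\right) 10 = -30$)
$b = 33$ ($b = 132 - 99 = 33$)
$o = 1984$
$F{\left(j \right)} = -10 + j$ ($F{\left(j \right)} = j - 10 = -10 + j$)
$\frac{o}{F{\left(b \right)}} = \frac{1984}{-10 + 33} = \frac{1984}{23}$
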